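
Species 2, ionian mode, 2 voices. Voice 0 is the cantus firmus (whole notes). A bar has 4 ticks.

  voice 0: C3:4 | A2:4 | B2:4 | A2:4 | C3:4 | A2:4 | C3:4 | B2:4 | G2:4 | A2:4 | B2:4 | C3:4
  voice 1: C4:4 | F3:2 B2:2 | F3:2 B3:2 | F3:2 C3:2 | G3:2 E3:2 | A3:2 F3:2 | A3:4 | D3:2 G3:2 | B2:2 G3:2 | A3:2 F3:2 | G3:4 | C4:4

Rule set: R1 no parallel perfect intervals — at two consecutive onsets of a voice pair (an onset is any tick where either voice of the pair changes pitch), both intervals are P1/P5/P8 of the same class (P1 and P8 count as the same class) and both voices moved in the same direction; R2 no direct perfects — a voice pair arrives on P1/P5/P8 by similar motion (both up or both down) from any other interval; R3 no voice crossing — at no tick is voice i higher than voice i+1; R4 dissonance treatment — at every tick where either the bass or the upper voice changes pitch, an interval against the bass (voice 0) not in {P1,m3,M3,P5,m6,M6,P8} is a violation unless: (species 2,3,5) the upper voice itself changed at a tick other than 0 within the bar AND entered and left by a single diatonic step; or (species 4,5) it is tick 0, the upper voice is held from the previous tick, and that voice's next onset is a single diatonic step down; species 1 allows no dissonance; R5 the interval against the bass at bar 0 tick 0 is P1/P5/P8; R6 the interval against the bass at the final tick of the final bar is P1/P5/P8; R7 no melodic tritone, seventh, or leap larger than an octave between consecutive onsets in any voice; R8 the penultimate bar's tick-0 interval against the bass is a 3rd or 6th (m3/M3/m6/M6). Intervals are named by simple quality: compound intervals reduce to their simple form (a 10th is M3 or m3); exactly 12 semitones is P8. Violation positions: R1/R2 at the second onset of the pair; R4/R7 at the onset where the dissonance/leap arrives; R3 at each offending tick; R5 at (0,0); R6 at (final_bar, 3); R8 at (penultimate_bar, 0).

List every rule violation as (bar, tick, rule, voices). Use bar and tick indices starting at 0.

bar 0: v0=C3 v1=C4 downbeat P8
bar 1: v0=A2 v1=F3 downbeat m6
bar 2: v0=B2 v1=F3 downbeat TT
bar 3: v0=A2 v1=F3 downbeat m6
bar 4: v0=C3 v1=G3 downbeat P5
bar 5: v0=A2 v1=A3 downbeat P8
bar 6: v0=C3 v1=A3 downbeat M6
bar 7: v0=B2 v1=D3 downbeat m3
bar 8: v0=G2 v1=B2 downbeat M3
bar 9: v0=A2 v1=A3 downbeat P8
bar 10: v0=B2 v1=G3 downbeat m6
bar 11: v0=C3 v1=C4 downbeat P8
  -> R4 @ bar 1 tick 2 v(0, 1): A2/B2 M2 untreated
  -> R7 @ bar 1 tick 2 v(1,): F3->B2 leap 6st
  -> R4 @ bar 2 tick 0 v(0, 1): B2/F3 TT untreated
  -> R7 @ bar 2 tick 0 v(1,): B2->F3 leap 6st
  -> R7 @ bar 2 tick 2 v(1,): F3->B3 leap 6st
  -> R7 @ bar 3 tick 0 v(1,): B3->F3 leap 6st
  -> R2 @ bar 4 tick 0 v(0, 1): A2/C3 m3 -> C3/G3 P5 similar
  -> R1 @ bar 9 tick 0 v(0, 1): G2/G3 P8 -> A2/A3 P8 similar
  -> R2 @ bar 11 tick 0 v(0, 1): B2/G3 m6 -> C3/C4 P8 similar

(1, 2, R4, (0, 1))
(1, 2, R7, (1,))
(2, 0, R4, (0, 1))
(2, 0, R7, (1,))
(2, 2, R7, (1,))
(3, 0, R7, (1,))
(4, 0, R2, (0, 1))
(9, 0, R1, (0, 1))
(11, 0, R2, (0, 1))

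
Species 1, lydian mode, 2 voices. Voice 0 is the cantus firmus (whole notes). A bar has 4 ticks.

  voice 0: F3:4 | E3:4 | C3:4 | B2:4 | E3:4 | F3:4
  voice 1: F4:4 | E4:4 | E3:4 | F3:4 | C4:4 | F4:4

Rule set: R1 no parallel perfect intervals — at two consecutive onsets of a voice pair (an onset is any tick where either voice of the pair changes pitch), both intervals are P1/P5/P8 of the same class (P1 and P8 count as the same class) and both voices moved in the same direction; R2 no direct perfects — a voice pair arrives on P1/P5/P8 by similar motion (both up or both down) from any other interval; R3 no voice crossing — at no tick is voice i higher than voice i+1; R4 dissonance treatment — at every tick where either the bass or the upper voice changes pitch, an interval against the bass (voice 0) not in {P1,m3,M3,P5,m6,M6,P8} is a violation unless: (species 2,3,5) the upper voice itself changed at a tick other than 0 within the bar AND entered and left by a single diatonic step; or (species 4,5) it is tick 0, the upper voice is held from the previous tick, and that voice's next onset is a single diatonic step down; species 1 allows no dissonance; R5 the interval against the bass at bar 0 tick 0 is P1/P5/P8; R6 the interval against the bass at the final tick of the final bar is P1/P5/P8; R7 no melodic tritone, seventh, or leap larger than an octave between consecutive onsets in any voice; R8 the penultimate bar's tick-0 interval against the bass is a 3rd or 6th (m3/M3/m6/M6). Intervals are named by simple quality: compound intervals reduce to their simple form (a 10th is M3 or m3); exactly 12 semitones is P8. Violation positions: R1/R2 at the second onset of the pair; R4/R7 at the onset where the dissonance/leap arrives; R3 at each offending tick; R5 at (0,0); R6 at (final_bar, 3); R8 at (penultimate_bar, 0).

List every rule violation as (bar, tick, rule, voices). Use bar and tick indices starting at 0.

(1, 0, R1, (0, 1))
(3, 0, R4, (0, 1))
(5, 0, R2, (0, 1))

bar 0: v0=F3 v1=F4 downbeat P8
bar 1: v0=E3 v1=E4 downbeat P8
bar 2: v0=C3 v1=E3 downbeat M3
bar 3: v0=B2 v1=F3 downbeat TT
bar 4: v0=E3 v1=C4 downbeat m6
bar 5: v0=F3 v1=F4 downbeat P8
  -> R1 @ bar 1 tick 0 v(0, 1): F3/F4 P8 -> E3/E4 P8 similar
  -> R4 @ bar 3 tick 0 v(0, 1): B2/F3 TT untreated
  -> R2 @ bar 5 tick 0 v(0, 1): E3/C4 m6 -> F3/F4 P8 similar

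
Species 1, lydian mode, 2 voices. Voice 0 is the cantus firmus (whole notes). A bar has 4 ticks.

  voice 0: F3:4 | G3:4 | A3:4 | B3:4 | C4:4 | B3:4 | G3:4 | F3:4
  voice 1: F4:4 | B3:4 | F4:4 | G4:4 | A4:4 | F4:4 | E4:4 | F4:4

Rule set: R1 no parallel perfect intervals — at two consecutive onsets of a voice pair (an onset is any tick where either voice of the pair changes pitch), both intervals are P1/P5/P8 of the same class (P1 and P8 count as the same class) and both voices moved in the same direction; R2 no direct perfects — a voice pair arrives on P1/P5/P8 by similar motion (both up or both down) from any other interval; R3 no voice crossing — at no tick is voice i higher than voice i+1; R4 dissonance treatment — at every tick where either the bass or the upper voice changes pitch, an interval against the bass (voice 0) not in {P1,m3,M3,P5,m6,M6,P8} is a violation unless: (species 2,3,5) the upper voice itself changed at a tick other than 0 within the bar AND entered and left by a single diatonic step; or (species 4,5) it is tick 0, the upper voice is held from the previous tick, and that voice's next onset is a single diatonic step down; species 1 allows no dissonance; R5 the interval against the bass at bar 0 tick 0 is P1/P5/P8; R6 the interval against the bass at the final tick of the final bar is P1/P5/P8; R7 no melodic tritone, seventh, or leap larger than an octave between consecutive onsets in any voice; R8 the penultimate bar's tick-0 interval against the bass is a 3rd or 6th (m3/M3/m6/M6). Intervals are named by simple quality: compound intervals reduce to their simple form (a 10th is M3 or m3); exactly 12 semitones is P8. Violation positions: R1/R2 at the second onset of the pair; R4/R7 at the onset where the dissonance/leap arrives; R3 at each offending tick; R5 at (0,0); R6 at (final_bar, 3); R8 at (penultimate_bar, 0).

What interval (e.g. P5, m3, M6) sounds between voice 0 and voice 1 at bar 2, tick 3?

m6

voice 0=A3 voice 1=F4 -> m6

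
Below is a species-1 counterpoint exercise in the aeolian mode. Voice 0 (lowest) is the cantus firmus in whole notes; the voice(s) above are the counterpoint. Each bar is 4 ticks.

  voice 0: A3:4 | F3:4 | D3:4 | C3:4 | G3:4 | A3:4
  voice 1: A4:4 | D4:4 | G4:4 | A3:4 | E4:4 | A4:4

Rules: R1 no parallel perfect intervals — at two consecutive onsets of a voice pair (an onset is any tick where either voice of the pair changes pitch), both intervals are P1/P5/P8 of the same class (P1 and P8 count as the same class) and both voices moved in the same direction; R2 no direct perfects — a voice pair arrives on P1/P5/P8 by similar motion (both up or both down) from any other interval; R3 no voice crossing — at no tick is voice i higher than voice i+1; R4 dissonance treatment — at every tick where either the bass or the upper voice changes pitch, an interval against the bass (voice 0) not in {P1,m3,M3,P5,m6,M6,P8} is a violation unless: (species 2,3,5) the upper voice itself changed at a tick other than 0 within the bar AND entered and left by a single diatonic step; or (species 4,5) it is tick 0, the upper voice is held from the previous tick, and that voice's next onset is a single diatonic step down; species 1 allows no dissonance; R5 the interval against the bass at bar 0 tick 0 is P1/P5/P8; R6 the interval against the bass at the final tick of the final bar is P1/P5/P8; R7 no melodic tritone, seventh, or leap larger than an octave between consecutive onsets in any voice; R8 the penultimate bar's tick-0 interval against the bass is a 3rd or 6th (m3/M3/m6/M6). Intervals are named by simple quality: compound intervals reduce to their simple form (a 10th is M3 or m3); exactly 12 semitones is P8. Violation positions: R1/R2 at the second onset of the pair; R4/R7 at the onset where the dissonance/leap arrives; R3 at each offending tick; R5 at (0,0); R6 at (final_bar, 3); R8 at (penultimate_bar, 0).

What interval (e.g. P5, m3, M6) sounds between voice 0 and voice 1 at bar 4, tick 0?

M6

voice 0=G3 voice 1=E4 -> M6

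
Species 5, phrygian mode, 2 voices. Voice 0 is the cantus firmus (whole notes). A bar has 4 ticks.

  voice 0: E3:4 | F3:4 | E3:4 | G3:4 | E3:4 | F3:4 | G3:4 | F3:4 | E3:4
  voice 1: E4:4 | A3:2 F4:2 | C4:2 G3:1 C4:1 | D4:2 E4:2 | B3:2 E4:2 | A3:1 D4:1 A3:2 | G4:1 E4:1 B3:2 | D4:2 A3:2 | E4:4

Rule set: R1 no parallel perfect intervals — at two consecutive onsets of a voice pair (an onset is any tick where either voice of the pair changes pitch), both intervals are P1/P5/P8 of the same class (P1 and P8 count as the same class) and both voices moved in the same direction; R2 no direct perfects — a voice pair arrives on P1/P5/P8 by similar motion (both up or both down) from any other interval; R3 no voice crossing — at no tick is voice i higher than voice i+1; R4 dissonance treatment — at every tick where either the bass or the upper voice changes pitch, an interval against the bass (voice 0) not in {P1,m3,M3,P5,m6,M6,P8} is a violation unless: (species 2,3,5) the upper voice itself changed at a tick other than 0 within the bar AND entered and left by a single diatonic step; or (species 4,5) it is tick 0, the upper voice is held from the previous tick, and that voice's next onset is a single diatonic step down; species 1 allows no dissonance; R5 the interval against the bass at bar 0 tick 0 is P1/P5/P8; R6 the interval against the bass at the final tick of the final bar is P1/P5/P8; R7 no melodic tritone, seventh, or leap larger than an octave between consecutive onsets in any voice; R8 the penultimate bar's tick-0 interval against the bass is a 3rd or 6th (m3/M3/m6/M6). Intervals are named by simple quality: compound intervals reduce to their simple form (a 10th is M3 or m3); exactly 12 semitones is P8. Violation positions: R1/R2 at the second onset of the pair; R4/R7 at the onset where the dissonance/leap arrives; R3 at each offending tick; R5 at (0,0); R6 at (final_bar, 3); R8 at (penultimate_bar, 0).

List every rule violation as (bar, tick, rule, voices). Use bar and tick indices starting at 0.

bar 0: v0=E3 v1=E4 downbeat P8
bar 1: v0=F3 v1=A3 downbeat M3
bar 2: v0=E3 v1=C4 downbeat m6
bar 3: v0=G3 v1=D4 downbeat P5
bar 4: v0=E3 v1=B3 downbeat P5
bar 5: v0=F3 v1=A3 downbeat M3
bar 6: v0=G3 v1=G4 downbeat P8
bar 7: v0=F3 v1=D4 downbeat M6
bar 8: v0=E3 v1=E4 downbeat P8
  -> R2 @ bar 3 tick 0 v(0, 1): E3/C4 m6 -> G3/D4 P5 similar
  -> R2 @ bar 4 tick 0 v(0, 1): G3/E4 M6 -> E3/B3 P5 similar
  -> R2 @ bar 6 tick 0 v(0, 1): F3/A3 M3 -> G3/G4 P8 similar
  -> R7 @ bar 6 tick 0 v(1,): A3->G4 leap 10st

(3, 0, R2, (0, 1))
(4, 0, R2, (0, 1))
(6, 0, R2, (0, 1))
(6, 0, R7, (1,))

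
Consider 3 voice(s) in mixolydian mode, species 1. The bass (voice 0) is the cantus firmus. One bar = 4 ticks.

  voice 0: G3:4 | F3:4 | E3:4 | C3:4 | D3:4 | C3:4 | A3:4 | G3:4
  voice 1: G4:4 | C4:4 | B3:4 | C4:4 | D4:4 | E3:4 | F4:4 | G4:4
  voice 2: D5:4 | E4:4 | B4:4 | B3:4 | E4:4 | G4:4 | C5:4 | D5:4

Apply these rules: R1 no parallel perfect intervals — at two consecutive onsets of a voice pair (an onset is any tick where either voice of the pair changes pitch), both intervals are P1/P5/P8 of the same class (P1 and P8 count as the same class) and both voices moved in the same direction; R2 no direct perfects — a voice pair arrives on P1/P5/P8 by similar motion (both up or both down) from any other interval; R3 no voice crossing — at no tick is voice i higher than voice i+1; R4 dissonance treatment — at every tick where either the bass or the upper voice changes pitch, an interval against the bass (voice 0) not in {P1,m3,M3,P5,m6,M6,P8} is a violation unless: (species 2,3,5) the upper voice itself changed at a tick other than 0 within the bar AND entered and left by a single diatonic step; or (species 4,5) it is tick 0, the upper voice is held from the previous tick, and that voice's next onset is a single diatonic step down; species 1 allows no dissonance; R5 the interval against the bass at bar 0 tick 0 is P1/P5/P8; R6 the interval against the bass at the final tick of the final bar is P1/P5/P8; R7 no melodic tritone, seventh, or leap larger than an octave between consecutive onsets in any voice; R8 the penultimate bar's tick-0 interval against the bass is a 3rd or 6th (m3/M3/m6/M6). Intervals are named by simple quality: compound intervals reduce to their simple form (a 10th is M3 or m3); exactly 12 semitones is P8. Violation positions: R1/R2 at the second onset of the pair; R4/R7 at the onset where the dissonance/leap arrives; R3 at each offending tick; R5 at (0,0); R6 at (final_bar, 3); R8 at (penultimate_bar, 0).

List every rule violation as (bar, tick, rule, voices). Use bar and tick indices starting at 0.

(1, 0, R2, (0, 1))
(1, 0, R4, (0, 2))
(1, 0, R7, (2,))
(2, 0, R1, (0, 1))
(3, 0, R3, (1, 2))
(3, 0, R4, (0, 2))
(3, 1, R3, (1, 2))
(3, 2, R3, (1, 2))
(3, 3, R3, (1, 2))
(4, 0, R1, (0, 1))
(4, 0, R4, (0, 2))
(5, 0, R7, (1,))
(6, 0, R2, (1, 2))
(6, 0, R7, (1,))
(7, 0, R1, (1, 2))

bar 0: v0=G3 v1=G4 v2=D5 downbeat P5
bar 1: v0=F3 v1=C4 v2=E4 downbeat M7
bar 2: v0=E3 v1=B3 v2=B4 downbeat P5
bar 3: v0=C3 v1=C4 v2=B3 downbeat M7
bar 4: v0=D3 v1=D4 v2=E4 downbeat M2
bar 5: v0=C3 v1=E3 v2=G4 downbeat P5
bar 6: v0=A3 v1=F4 v2=C5 downbeat m3
bar 7: v0=G3 v1=G4 v2=D5 downbeat P5
  -> R2 @ bar 1 tick 0 v(0, 1): G3/G4 P8 -> F3/C4 P5 similar
  -> R4 @ bar 1 tick 0 v(0, 2): F3/E4 M7 untreated
  -> R7 @ bar 1 tick 0 v(2,): D5->E4 leap 10st
  -> R1 @ bar 2 tick 0 v(0, 1): F3/C4 P5 -> E3/B3 P5 similar
  -> R3 @ bar 3 tick 0 v(1, 2): C4 above B3
  -> R4 @ bar 3 tick 0 v(0, 2): C3/B3 M7 untreated
  -> R3 @ bar 3 tick 1 v(1, 2): C4 above B3
  -> R3 @ bar 3 tick 2 v(1, 2): C4 above B3
  -> R3 @ bar 3 tick 3 v(1, 2): C4 above B3
  -> R1 @ bar 4 tick 0 v(0, 1): C3/C4 P8 -> D3/D4 P8 similar
  -> R4 @ bar 4 tick 0 v(0, 2): D3/E4 M2 untreated
  -> R7 @ bar 5 tick 0 v(1,): D4->E3 leap 10st
  -> R2 @ bar 6 tick 0 v(1, 2): E3/G4 m3 -> F4/C5 P5 similar
  -> R7 @ bar 6 tick 0 v(1,): E3->F4 leap 13st
  -> R1 @ bar 7 tick 0 v(1, 2): F4/C5 P5 -> G4/D5 P5 similar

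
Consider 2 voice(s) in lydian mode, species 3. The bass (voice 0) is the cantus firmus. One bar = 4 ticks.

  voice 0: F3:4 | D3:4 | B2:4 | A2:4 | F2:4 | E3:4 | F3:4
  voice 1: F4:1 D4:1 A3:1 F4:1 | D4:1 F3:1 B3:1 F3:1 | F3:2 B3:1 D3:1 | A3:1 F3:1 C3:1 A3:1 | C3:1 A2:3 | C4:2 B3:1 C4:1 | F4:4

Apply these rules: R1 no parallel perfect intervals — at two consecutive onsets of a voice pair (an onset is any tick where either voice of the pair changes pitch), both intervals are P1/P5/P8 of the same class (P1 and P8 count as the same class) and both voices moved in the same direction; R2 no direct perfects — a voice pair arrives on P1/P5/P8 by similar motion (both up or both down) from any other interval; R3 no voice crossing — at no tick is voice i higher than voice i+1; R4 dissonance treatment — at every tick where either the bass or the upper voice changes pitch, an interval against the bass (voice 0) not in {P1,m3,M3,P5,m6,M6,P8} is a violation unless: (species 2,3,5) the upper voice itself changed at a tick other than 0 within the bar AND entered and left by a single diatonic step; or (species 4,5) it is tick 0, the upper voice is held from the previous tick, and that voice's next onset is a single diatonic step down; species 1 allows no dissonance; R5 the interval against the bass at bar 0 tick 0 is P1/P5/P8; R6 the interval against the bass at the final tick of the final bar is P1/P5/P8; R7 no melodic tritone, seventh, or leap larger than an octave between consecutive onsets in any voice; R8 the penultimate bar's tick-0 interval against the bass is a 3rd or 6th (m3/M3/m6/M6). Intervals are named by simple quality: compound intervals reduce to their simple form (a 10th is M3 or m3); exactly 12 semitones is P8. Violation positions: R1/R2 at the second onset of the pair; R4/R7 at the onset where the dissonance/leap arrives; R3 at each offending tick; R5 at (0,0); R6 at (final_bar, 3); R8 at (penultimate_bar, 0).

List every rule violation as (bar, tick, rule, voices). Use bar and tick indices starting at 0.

(1, 0, R1, (0, 1))
(1, 2, R7, (1,))
(1, 3, R7, (1,))
(2, 0, R4, (0, 1))
(2, 2, R7, (1,))
(4, 0, R2, (0, 1))
(5, 0, R7, (0,))
(5, 0, R7, (1,))
(6, 0, R2, (0, 1))

bar 0: v0=F3 v1=F4 downbeat P8
bar 1: v0=D3 v1=D4 downbeat P8
bar 2: v0=B2 v1=F3 downbeat TT
bar 3: v0=A2 v1=A3 downbeat P8
bar 4: v0=F2 v1=C3 downbeat P5
bar 5: v0=E3 v1=C4 downbeat m6
bar 6: v0=F3 v1=F4 downbeat P8
  -> R1 @ bar 1 tick 0 v(0, 1): F3/F4 P8 -> D3/D4 P8 similar
  -> R7 @ bar 1 tick 2 v(1,): F3->B3 leap 6st
  -> R7 @ bar 1 tick 3 v(1,): B3->F3 leap 6st
  -> R4 @ bar 2 tick 0 v(0, 1): B2/F3 TT untreated
  -> R7 @ bar 2 tick 2 v(1,): F3->B3 leap 6st
  -> R2 @ bar 4 tick 0 v(0, 1): A2/A3 P8 -> F2/C3 P5 similar
  -> R7 @ bar 5 tick 0 v(0,): F2->E3 leap 11st
  -> R7 @ bar 5 tick 0 v(1,): A2->C4 leap 15st
  -> R2 @ bar 6 tick 0 v(0, 1): E3/C4 m6 -> F3/F4 P8 similar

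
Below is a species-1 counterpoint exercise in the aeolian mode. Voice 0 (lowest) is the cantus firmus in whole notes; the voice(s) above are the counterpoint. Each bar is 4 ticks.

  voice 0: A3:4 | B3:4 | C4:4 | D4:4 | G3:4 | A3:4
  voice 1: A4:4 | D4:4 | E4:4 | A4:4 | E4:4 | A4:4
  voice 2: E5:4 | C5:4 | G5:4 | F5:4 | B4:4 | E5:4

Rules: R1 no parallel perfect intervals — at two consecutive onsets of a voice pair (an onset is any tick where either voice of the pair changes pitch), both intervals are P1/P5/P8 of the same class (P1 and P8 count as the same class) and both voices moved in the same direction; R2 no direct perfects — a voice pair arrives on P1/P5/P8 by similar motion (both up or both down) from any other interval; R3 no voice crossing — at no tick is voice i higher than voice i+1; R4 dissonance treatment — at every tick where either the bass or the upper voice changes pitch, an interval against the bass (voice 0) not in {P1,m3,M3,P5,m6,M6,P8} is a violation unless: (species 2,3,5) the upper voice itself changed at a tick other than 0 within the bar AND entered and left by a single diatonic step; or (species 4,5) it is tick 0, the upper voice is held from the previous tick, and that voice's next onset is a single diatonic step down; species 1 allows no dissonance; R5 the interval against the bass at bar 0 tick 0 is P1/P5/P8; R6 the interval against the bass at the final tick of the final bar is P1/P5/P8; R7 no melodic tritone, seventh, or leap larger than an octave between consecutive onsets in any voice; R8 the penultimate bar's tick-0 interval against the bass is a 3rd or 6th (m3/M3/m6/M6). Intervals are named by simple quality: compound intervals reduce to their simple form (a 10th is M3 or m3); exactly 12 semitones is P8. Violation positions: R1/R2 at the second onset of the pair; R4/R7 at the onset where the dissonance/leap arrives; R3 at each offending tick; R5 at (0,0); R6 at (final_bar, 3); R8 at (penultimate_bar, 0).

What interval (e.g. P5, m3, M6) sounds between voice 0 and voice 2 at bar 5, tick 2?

voice 0=A3 voice 2=E5 -> P5

P5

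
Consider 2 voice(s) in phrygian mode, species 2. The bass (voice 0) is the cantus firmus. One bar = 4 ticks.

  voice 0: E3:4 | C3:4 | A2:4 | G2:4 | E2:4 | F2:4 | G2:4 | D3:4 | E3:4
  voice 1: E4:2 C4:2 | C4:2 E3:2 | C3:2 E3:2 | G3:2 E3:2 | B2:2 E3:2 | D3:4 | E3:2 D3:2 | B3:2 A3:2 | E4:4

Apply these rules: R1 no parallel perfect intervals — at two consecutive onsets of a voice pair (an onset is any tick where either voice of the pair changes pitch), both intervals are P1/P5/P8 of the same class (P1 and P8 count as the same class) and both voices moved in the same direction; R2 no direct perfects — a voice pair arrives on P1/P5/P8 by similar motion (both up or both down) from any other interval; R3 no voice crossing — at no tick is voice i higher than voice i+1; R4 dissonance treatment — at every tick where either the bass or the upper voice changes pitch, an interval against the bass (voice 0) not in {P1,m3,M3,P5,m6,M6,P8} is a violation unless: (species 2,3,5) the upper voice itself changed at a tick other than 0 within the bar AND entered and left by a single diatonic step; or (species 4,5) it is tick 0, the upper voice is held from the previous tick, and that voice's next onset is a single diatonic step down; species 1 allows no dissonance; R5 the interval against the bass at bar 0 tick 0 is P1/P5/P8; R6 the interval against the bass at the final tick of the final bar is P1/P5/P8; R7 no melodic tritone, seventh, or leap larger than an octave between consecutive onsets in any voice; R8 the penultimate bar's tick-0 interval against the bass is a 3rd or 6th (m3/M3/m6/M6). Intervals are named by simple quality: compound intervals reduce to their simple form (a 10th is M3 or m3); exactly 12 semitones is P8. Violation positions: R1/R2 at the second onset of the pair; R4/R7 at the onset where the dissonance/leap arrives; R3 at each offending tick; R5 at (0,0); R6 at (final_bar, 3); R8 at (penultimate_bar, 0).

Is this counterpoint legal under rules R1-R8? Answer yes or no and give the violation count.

No (2 violations)

bar 0: v0=E3 v1=E4 (P8)
bar 1: v0=C3 v1=C4 (P8)
bar 2: v0=A2 v1=C3 (m3)
bar 3: v0=G2 v1=G3 (P8)
bar 4: v0=E2 v1=B2 (P5)
bar 5: v0=F2 v1=D3 (M6)
bar 6: v0=G2 v1=E3 (M6)
bar 7: v0=D3 v1=B3 (M6)
bar 8: v0=E3 v1=E4 (P8)
  R2 @ bar4.0: G2/E3 M6 -> E2/B2 P5 similar
  R2 @ bar8.0: D3/A3 P5 -> E3/E4 P8 similar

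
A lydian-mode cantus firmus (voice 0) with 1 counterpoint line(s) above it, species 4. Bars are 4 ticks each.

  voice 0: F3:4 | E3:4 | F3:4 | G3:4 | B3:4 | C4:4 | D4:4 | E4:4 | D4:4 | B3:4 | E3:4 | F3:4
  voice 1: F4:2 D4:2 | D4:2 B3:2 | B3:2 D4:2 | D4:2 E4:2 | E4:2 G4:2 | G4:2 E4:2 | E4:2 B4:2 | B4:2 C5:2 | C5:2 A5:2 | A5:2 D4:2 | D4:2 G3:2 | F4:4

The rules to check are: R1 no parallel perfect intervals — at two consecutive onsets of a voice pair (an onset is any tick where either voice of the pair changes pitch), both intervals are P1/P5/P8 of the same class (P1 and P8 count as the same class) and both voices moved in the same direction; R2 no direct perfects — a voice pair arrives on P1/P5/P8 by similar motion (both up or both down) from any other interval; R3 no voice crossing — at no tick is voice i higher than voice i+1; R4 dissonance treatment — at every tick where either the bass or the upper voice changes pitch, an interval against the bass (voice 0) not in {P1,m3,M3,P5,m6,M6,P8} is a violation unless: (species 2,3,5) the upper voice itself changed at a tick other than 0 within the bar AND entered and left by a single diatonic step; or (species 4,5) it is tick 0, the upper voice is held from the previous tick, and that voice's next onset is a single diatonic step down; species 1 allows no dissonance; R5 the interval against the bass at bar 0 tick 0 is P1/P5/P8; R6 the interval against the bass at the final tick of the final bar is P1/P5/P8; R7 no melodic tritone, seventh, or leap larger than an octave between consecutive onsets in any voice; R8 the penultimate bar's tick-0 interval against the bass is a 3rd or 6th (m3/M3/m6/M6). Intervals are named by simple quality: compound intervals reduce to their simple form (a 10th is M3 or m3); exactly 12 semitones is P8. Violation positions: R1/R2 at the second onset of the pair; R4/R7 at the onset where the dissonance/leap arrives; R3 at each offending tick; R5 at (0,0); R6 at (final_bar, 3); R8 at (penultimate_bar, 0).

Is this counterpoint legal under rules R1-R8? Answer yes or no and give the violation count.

bar 0: v0=F3 v1=F4 (P8)
bar 1: v0=E3 v1=D4 (m7)
bar 2: v0=F3 v1=B3 (TT)
bar 3: v0=G3 v1=D4 (P5)
bar 4: v0=B3 v1=E4 (P4)
bar 5: v0=C4 v1=G4 (P5)
bar 6: v0=D4 v1=E4 (M2)
bar 7: v0=E4 v1=B4 (P5)
bar 8: v0=D4 v1=C5 (m7)
bar 9: v0=B3 v1=A5 (m7)
bar 10: v0=E3 v1=D4 (m7)
bar 11: v0=F3 v1=F4 (P8)
  R4 @ bar1.0: E3/D4 m7 untreated
  R4 @ bar2.0: F3/B3 TT untreated
  R4 @ bar4.0: B3/E4 P4 untreated
  R4 @ bar6.0: D4/E4 M2 untreated
  R4 @ bar8.0: D4/C5 m7 untreated
  R4 @ bar9.0: B3/A5 m7 untreated
  R7 @ bar9.2: A5->D4 leap 19st
  R4 @ bar10.0: E3/D4 m7 untreated
  R8 @ bar10.0: penult m7 not 3rd/6th
  R2 @ bar11.0: E3/G3 m3 -> F3/F4 P8 similar
  R7 @ bar11.0: G3->F4 leap 10st

No (11 violations)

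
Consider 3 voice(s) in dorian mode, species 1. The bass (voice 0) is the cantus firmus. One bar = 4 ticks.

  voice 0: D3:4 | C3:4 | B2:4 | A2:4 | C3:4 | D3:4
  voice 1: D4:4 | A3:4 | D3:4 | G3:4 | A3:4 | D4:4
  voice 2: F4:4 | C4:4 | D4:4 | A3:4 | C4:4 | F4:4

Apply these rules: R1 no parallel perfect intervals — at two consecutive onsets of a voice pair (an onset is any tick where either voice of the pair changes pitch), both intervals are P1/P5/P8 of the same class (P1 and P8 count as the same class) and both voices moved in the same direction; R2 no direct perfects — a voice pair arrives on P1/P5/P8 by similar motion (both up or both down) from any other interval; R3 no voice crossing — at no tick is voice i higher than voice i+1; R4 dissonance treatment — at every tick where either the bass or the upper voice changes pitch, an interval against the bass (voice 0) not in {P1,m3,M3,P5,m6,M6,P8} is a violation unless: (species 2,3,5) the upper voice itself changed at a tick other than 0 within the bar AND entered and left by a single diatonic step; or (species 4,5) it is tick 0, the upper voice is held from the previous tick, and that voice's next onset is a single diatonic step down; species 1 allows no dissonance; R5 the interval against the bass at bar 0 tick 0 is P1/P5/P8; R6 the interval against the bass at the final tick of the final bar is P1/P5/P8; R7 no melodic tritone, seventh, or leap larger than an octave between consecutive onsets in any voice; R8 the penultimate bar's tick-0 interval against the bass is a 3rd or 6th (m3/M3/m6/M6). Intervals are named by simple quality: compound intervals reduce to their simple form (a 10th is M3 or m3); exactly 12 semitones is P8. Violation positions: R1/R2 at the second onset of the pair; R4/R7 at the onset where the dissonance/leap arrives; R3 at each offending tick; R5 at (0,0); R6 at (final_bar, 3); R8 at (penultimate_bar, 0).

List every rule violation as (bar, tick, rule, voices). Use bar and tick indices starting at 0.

(0, 0, R5, (0, 2))
(1, 0, R2, (0, 2))
(3, 0, R2, (0, 2))
(3, 0, R4, (0, 1))
(4, 0, R1, (0, 2))
(4, 0, R8, (0, 2))
(5, 0, R2, (0, 1))
(5, 3, R6, (0, 2))

bar 0: v0=D3 v1=D4 v2=F4 downbeat m3
bar 1: v0=C3 v1=A3 v2=C4 downbeat P8
bar 2: v0=B2 v1=D3 v2=D4 downbeat m3
bar 3: v0=A2 v1=G3 v2=A3 downbeat P8
bar 4: v0=C3 v1=A3 v2=C4 downbeat P8
bar 5: v0=D3 v1=D4 v2=F4 downbeat m3
  -> R5 @ bar 0 tick 0 v(0, 2): opens on m3
  -> R2 @ bar 1 tick 0 v(0, 2): D3/F4 m3 -> C3/C4 P8 similar
  -> R2 @ bar 3 tick 0 v(0, 2): B2/D4 m3 -> A2/A3 P8 similar
  -> R4 @ bar 3 tick 0 v(0, 1): A2/G3 m7 untreated
  -> R1 @ bar 4 tick 0 v(0, 2): A2/A3 P8 -> C3/C4 P8 similar
  -> R8 @ bar 4 tick 0 v(0, 2): penult P8 not 3rd/6th
  -> R2 @ bar 5 tick 0 v(0, 1): C3/A3 M6 -> D3/D4 P8 similar
  -> R6 @ bar 5 tick 3 v(0, 2): closes on m3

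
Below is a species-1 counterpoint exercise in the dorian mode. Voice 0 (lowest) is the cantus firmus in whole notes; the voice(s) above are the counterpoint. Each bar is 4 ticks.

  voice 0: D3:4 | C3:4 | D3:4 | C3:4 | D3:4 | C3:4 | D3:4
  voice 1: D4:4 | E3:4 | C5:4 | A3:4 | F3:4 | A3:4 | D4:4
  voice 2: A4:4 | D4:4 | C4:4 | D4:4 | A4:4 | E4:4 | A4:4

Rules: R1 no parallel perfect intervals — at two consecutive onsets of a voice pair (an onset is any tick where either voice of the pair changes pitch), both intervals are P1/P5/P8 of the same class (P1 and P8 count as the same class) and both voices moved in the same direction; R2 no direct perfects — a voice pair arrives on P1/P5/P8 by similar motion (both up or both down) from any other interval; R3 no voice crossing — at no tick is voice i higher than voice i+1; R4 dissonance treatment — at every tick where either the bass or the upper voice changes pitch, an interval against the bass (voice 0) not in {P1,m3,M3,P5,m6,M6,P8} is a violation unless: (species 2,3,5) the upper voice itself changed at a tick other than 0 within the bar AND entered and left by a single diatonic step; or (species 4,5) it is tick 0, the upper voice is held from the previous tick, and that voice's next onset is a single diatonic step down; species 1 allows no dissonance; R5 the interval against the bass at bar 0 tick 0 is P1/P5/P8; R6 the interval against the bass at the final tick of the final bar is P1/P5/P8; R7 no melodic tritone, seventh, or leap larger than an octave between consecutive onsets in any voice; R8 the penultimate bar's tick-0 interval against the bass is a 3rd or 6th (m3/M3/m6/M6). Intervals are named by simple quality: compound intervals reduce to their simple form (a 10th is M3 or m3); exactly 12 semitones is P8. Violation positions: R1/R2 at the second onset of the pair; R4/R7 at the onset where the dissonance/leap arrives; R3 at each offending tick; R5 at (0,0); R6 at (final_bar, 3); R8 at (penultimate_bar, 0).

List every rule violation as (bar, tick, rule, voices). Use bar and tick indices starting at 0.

bar 0: v0=D3 v1=D4 v2=A4 downbeat P5
bar 1: v0=C3 v1=E3 v2=D4 downbeat M2
bar 2: v0=D3 v1=C5 v2=C4 downbeat m7
bar 3: v0=C3 v1=A3 v2=D4 downbeat M2
bar 4: v0=D3 v1=F3 v2=A4 downbeat P5
bar 5: v0=C3 v1=A3 v2=E4 downbeat M3
bar 6: v0=D3 v1=D4 v2=A4 downbeat P5
  -> R4 @ bar 1 tick 0 v(0, 2): C3/D4 M2 untreated
  -> R7 @ bar 1 tick 0 v(1,): D4->E3 leap 10st
  -> R3 @ bar 2 tick 0 v(1, 2): C5 above C4
  -> R4 @ bar 2 tick 0 v(0, 1): D3/C5 m7 untreated
  -> R4 @ bar 2 tick 0 v(0, 2): D3/C4 m7 untreated
  -> R7 @ bar 2 tick 0 v(1,): E3->C5 leap 20st
  -> R3 @ bar 2 tick 1 v(1, 2): C5 above C4
  -> R3 @ bar 2 tick 2 v(1, 2): C5 above C4
  -> R3 @ bar 2 tick 3 v(1, 2): C5 above C4
  -> R4 @ bar 3 tick 0 v(0, 2): C3/D4 M2 untreated
  -> R7 @ bar 3 tick 0 v(1,): C5->A3 leap 15st
  -> R2 @ bar 4 tick 0 v(0, 2): C3/D4 M2 -> D3/A4 P5 similar
  -> R1 @ bar 6 tick 0 v(1, 2): A3/E4 P5 -> D4/A4 P5 similar
  -> R2 @ bar 6 tick 0 v(0, 1): C3/A3 M6 -> D3/D4 P8 similar
  -> R2 @ bar 6 tick 0 v(0, 2): C3/E4 M3 -> D3/A4 P5 similar

(1, 0, R4, (0, 2))
(1, 0, R7, (1,))
(2, 0, R3, (1, 2))
(2, 0, R4, (0, 1))
(2, 0, R4, (0, 2))
(2, 0, R7, (1,))
(2, 1, R3, (1, 2))
(2, 2, R3, (1, 2))
(2, 3, R3, (1, 2))
(3, 0, R4, (0, 2))
(3, 0, R7, (1,))
(4, 0, R2, (0, 2))
(6, 0, R1, (1, 2))
(6, 0, R2, (0, 1))
(6, 0, R2, (0, 2))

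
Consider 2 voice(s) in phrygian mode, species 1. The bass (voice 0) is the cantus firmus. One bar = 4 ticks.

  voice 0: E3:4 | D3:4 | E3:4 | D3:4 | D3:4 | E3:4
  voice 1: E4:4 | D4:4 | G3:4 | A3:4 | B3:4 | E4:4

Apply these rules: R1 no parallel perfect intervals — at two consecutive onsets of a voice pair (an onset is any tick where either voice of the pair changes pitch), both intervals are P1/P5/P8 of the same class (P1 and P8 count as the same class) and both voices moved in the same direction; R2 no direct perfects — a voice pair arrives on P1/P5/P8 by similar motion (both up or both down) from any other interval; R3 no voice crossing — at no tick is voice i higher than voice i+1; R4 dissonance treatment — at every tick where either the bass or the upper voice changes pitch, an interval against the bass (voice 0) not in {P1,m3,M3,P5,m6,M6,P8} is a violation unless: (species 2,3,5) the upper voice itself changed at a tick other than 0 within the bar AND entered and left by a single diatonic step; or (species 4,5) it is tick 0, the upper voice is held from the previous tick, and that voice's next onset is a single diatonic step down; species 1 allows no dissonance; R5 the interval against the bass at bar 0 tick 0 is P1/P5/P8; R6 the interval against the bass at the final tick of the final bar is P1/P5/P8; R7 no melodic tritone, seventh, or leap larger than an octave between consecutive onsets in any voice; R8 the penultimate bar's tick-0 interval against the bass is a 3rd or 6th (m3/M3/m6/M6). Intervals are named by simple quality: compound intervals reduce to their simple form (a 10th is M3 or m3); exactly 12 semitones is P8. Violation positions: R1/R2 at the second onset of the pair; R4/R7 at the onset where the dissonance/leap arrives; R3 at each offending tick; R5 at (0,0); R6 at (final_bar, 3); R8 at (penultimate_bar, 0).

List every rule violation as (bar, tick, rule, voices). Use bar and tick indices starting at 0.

bar 0: v0=E3 v1=E4 downbeat P8
bar 1: v0=D3 v1=D4 downbeat P8
bar 2: v0=E3 v1=G3 downbeat m3
bar 3: v0=D3 v1=A3 downbeat P5
bar 4: v0=D3 v1=B3 downbeat M6
bar 5: v0=E3 v1=E4 downbeat P8
  -> R1 @ bar 1 tick 0 v(0, 1): E3/E4 P8 -> D3/D4 P8 similar
  -> R2 @ bar 5 tick 0 v(0, 1): D3/B3 M6 -> E3/E4 P8 similar

(1, 0, R1, (0, 1))
(5, 0, R2, (0, 1))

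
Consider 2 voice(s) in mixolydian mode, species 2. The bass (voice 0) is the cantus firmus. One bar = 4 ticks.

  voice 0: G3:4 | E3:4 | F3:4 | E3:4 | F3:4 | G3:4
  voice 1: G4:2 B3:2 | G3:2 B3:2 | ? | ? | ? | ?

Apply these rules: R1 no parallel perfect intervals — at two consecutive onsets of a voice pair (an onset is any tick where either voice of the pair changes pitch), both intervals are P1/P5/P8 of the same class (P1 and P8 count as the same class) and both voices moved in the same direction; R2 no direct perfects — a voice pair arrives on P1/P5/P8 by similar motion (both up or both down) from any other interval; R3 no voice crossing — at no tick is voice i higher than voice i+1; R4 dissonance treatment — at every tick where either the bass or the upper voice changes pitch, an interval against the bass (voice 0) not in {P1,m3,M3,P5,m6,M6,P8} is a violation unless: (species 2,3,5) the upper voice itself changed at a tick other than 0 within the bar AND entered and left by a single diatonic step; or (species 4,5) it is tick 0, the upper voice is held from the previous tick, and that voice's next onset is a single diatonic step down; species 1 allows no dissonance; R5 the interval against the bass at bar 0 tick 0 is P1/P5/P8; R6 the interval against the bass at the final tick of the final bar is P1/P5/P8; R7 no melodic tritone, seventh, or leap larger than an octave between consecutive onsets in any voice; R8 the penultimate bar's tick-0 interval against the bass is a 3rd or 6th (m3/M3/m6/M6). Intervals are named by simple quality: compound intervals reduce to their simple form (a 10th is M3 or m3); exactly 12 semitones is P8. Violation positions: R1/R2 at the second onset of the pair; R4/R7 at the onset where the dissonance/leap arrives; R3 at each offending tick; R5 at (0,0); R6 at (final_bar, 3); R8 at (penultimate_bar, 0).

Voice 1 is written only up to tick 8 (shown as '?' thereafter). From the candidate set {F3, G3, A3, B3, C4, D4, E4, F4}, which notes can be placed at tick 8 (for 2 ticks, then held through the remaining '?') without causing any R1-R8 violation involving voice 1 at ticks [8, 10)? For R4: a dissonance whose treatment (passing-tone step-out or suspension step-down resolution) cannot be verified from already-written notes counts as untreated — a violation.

F3: violates R7
G3: violates R4
A3: legal
B3: violates R4
C4: violates R1
D4: legal
E4: violates R4
F4: violates R2,R7

{A3, D4}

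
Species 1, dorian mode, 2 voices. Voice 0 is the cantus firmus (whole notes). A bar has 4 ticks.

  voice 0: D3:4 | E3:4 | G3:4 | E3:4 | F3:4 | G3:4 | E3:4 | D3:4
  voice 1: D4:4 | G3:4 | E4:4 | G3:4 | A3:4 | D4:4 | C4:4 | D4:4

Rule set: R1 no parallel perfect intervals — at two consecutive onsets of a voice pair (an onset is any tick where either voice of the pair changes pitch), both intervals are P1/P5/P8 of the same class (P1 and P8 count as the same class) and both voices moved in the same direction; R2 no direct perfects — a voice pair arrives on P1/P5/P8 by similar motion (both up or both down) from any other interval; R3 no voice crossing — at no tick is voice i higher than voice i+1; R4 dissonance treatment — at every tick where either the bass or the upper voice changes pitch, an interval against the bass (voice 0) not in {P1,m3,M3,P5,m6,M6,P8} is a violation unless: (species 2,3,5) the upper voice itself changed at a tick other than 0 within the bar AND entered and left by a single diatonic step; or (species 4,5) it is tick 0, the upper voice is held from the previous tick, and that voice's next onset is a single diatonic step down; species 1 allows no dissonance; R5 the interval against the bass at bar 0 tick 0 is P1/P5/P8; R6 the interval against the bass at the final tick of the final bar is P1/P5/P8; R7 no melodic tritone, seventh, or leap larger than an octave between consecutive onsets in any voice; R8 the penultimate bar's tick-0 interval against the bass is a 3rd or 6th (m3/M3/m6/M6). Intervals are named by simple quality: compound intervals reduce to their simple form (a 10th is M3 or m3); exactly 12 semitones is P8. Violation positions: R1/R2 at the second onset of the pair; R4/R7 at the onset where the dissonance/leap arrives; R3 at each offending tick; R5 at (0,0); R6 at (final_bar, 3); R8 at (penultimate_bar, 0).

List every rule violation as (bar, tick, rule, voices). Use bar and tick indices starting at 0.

(5, 0, R2, (0, 1))

bar 0: v0=D3 v1=D4 downbeat P8
bar 1: v0=E3 v1=G3 downbeat m3
bar 2: v0=G3 v1=E4 downbeat M6
bar 3: v0=E3 v1=G3 downbeat m3
bar 4: v0=F3 v1=A3 downbeat M3
bar 5: v0=G3 v1=D4 downbeat P5
bar 6: v0=E3 v1=C4 downbeat m6
bar 7: v0=D3 v1=D4 downbeat P8
  -> R2 @ bar 5 tick 0 v(0, 1): F3/A3 M3 -> G3/D4 P5 similar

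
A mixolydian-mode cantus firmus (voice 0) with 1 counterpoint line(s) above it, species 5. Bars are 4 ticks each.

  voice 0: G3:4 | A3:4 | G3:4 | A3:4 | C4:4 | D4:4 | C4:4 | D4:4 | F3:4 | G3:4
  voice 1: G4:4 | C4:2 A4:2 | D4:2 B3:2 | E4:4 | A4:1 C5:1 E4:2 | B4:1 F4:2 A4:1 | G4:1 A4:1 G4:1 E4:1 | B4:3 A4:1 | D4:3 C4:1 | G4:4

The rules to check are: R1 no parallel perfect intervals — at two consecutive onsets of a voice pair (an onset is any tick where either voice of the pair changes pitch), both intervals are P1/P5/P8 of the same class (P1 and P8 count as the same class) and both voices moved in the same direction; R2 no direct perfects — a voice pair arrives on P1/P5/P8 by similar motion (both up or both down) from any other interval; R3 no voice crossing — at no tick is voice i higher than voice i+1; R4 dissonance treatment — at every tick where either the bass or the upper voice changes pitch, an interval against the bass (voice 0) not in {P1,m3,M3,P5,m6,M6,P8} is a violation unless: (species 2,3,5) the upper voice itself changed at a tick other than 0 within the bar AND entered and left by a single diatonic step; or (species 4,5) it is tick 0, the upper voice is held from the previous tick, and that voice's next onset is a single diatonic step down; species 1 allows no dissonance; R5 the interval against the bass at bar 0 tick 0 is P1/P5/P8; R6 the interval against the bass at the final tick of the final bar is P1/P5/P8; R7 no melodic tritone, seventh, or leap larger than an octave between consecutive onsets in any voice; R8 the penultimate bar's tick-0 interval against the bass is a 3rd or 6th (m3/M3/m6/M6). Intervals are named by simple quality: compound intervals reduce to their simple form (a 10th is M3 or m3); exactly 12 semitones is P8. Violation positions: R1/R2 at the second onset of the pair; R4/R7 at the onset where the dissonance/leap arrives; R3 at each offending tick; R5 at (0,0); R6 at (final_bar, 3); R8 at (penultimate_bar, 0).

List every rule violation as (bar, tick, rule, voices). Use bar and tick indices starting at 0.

(2, 0, R2, (0, 1))
(3, 0, R2, (0, 1))
(5, 1, R7, (1,))
(6, 0, R1, (0, 1))
(9, 0, R2, (0, 1))

bar 0: v0=G3 v1=G4 downbeat P8
bar 1: v0=A3 v1=C4 downbeat m3
bar 2: v0=G3 v1=D4 downbeat P5
bar 3: v0=A3 v1=E4 downbeat P5
bar 4: v0=C4 v1=A4 downbeat M6
bar 5: v0=D4 v1=B4 downbeat M6
bar 6: v0=C4 v1=G4 downbeat P5
bar 7: v0=D4 v1=B4 downbeat M6
bar 8: v0=F3 v1=D4 downbeat M6
bar 9: v0=G3 v1=G4 downbeat P8
  -> R2 @ bar 2 tick 0 v(0, 1): A3/A4 P8 -> G3/D4 P5 similar
  -> R2 @ bar 3 tick 0 v(0, 1): G3/B3 M3 -> A3/E4 P5 similar
  -> R7 @ bar 5 tick 1 v(1,): B4->F4 leap 6st
  -> R1 @ bar 6 tick 0 v(0, 1): D4/A4 P5 -> C4/G4 P5 similar
  -> R2 @ bar 9 tick 0 v(0, 1): F3/C4 P5 -> G3/G4 P8 similar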